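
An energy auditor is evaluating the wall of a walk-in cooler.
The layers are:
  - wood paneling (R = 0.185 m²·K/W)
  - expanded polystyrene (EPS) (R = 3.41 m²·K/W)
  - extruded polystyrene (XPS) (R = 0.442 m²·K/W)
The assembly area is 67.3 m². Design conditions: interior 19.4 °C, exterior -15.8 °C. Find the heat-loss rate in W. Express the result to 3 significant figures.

R_total = 0.185 + 3.41 + 0.442 = 4.037 m²·K/W
Q = A·ΔT/R = 67.3 × (19.4 − (-15.8)) / 4.037 = 586.8 W

587 W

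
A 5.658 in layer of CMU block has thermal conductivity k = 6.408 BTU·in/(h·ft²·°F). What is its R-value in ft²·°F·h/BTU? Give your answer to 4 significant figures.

R = L/k = 5.658/6.408 = 0.88296 ft²·°F·h/BTU

0.8830 ft²·°F·h/BTU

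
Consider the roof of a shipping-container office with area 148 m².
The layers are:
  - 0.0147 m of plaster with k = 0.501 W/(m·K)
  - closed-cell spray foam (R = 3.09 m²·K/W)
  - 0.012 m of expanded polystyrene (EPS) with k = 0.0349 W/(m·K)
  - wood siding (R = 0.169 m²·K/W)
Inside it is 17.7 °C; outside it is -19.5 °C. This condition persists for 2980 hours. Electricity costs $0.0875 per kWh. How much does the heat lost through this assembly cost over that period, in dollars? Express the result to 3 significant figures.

0.0147/0.501 = 0.02934
0.012/0.0349 = 0.3438
R_total = 0.02934 + 3.09 + 0.3438 + 0.169 = 3.632 m²·K/W
Q = 148 × (17.7 − (-19.5)) / 3.632 = 1516 W
E = 1516 W × 2980 h / 1000 = 4517 kWh
Cost = 4517 × 0.0875 = $395.2

395 dollars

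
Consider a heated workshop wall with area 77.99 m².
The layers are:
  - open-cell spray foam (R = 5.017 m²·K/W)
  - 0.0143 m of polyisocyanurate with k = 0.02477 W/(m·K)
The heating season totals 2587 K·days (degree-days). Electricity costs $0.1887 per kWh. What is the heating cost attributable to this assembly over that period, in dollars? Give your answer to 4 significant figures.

163.3 dollars

0.0143/0.02477 = 0.57731
R_total = 5.017 + 0.57731 = 5.5943 m²·K/W
E = A × HDD × 24 / R / 1000 = 77.99 × 2587 × 24 / 5.5943 / 1000 = 865.57 kWh
Cost = 865.57 × 0.1887 = $163.33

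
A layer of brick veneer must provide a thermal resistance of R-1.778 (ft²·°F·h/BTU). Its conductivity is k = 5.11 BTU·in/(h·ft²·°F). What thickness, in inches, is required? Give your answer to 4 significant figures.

9.086 in

L = R × k = 1.778 × 5.11 = 9.0856 in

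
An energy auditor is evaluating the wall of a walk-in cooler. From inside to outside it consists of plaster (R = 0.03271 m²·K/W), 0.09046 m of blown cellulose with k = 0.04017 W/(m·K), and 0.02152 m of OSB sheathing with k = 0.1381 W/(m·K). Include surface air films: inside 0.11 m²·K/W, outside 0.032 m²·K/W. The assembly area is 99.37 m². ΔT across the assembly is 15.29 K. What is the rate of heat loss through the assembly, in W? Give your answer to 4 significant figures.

0.09046/0.04017 = 2.2519
0.02152/0.1381 = 0.15583
R_total = 0.11 + 0.03271 + 2.2519 + 0.15583 + 0.032 = 2.5825 m²·K/W
Q = A·ΔT/R = 99.37 × 15.29 / 2.5825 = 588.34 W

588.3 W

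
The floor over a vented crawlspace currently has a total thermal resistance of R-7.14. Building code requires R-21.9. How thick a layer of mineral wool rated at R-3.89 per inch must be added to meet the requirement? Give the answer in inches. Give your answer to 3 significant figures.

ΔR = 21.9 − 7.14 = 14.76 ft²·°F·h/BTU
L = ΔR / (R/in) = 14.76/3.89 = 3.794 in

3.79 in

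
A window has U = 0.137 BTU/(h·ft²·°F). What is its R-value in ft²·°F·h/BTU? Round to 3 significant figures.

R = 1/U = 1/0.137 = 7.299

7.30 ft²·°F·h/BTU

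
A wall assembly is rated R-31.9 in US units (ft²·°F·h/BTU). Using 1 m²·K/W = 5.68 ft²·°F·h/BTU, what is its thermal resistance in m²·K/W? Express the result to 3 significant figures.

5.62 m²·K/W

R_SI = 31.9/5.68 = 5.616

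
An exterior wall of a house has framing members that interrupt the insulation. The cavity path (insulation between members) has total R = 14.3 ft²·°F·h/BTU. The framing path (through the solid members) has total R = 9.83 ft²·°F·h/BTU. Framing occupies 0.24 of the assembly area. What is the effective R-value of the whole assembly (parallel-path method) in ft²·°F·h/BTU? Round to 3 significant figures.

12.9 ft²·°F·h/BTU

U_eff = 0.76/14.3 + 0.24/9.83 = 0.05315 + 0.02442 = 0.07756
R_eff = 1/U_eff = 12.89 ft²·°F·h/BTU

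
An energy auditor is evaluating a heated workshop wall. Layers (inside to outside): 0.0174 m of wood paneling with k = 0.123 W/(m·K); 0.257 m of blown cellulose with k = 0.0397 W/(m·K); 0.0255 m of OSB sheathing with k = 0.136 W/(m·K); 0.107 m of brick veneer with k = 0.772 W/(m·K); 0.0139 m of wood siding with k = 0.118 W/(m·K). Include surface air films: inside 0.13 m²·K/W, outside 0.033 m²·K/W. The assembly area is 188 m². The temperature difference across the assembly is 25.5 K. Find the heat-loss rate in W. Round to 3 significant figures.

664 W

0.0174/0.123 = 0.1415
0.257/0.0397 = 6.474
0.0255/0.136 = 0.1875
0.107/0.772 = 0.1386
0.0139/0.118 = 0.1178
R_total = 0.13 + 0.1415 + 6.474 + 0.1875 + 0.1386 + 0.1178 + 0.033 = 7.222 m²·K/W
Q = A·ΔT/R = 188 × 25.5 / 7.222 = 663.8 W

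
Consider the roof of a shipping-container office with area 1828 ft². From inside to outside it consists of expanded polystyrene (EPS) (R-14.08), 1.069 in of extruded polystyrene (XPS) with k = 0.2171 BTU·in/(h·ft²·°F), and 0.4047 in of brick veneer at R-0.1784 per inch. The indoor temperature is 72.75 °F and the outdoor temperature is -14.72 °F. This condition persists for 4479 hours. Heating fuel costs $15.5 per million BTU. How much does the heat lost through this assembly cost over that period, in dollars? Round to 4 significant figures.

1.069/0.2171 = 4.924
0.4047 × 0.1784 = 0.072198
R_total = 14.08 + 4.924 + 0.072198 = 19.076 ft²·°F·h/BTU
Q = 1828 × (72.75 − (-14.72)) / 19.076 = 8381.9 BTU/h
E = 8381.9 × 4479 = 37543000 BTU
Cost = 37543000/10⁶ × 15.5 = $581.91

581.9 dollars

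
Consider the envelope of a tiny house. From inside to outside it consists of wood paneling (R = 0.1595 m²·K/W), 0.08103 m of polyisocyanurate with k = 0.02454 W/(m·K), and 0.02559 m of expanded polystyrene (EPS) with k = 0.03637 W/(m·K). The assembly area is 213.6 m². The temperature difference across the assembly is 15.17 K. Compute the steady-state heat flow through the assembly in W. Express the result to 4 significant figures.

0.08103/0.02454 = 3.302
0.02559/0.03637 = 0.7036
R_total = 0.1595 + 3.302 + 0.7036 = 4.1651 m²·K/W
Q = A·ΔT/R = 213.6 × 15.17 / 4.1651 = 777.98 W

778.0 W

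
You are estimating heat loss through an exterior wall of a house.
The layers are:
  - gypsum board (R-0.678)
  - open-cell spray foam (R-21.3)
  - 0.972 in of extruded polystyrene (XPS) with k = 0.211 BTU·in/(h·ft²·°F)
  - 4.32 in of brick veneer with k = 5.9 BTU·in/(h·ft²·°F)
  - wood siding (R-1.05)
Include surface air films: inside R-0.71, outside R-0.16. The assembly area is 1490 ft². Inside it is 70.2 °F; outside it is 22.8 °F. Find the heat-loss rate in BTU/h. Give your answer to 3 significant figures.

2420 BTU/h

0.972/0.211 = 4.607
4.32/5.9 = 0.7322
R_total = 0.71 + 0.678 + 21.3 + 4.607 + 0.7322 + 1.05 + 0.16 = 29.24 ft²·°F·h/BTU
Q = A·ΔT/R = 1490 × (70.2 − 22.8) / 29.24 = 2416 BTU/h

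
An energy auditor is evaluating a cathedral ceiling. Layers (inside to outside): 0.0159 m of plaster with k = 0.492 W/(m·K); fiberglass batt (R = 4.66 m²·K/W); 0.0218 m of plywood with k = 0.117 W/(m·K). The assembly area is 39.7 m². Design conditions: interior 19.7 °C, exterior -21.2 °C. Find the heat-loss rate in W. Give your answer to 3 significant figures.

0.0159/0.492 = 0.03232
0.0218/0.117 = 0.1863
R_total = 0.03232 + 4.66 + 0.1863 = 4.879 m²·K/W
Q = A·ΔT/R = 39.7 × (19.7 − (-21.2)) / 4.879 = 332.8 W

333 W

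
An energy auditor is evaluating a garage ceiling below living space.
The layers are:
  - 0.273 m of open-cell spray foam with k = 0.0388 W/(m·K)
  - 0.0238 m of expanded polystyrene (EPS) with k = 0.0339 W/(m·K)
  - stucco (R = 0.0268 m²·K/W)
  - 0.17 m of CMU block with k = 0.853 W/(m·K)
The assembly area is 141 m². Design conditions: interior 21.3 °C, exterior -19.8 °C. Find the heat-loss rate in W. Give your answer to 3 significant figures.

728 W

0.273/0.0388 = 7.036
0.0238/0.0339 = 0.7021
0.17/0.853 = 0.1993
R_total = 7.036 + 0.7021 + 0.0268 + 0.1993 = 7.964 m²·K/W
Q = A·ΔT/R = 141 × (21.3 − (-19.8)) / 7.964 = 727.6 W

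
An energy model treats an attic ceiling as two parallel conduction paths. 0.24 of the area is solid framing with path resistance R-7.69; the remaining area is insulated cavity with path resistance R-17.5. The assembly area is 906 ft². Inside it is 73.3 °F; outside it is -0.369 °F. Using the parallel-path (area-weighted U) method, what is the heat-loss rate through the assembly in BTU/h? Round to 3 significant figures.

U_eff = 0.76/17.5 + 0.24/7.69 = 0.04343 + 0.03121 = 0.07464
R_eff = 1/U_eff = 13.4 ft²·°F·h/BTU
Q = 906 × (73.3 − (-0.369)) / 13.4 = 4982 BTU/h

4980 BTU/h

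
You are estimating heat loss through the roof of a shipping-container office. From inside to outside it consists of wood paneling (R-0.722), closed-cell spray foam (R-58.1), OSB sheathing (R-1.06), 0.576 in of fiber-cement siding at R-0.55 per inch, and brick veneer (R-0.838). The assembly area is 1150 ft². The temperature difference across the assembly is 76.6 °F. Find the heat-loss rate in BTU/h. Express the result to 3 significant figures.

1440 BTU/h

0.576 × 0.55 = 0.3168
R_total = 0.722 + 58.1 + 1.06 + 0.3168 + 0.838 = 61.04 ft²·°F·h/BTU
Q = A·ΔT/R = 1150 × 76.6 / 61.04 = 1443 BTU/h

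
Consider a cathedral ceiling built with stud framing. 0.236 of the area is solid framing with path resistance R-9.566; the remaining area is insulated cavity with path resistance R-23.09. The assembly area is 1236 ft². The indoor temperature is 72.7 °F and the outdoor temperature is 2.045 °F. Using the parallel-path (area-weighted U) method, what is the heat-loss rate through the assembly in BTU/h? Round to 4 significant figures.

U_eff = 0.764/23.09 + 0.236/9.566 = 0.033088 + 0.024671 = 0.057759
R_eff = 1/U_eff = 17.313 ft²·°F·h/BTU
Q = 1236 × (72.7 − 2.045) / 17.313 = 5044 BTU/h

5044 BTU/h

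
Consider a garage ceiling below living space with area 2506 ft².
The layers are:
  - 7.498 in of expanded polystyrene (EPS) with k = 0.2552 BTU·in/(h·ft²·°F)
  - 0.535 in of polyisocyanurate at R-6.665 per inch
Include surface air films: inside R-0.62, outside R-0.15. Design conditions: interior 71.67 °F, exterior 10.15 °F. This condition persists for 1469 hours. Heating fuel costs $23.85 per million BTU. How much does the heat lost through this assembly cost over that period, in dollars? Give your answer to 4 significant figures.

7.498/0.2552 = 29.381
0.535 × 6.665 = 3.5658
R_total = 0.62 + 29.381 + 3.5658 + 0.15 = 33.717 ft²·°F·h/BTU
Q = 2506 × (71.67 − 10.15) / 33.717 = 4572.5 BTU/h
E = 4572.5 × 1469 = 6717000 BTU
Cost = 6717000/10⁶ × 23.85 = $160.2

160.2 dollars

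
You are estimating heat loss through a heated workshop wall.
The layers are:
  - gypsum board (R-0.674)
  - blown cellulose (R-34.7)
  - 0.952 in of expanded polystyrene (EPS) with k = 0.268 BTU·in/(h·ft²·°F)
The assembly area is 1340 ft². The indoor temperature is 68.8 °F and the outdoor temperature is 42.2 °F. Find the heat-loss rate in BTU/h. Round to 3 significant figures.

916 BTU/h

0.952/0.268 = 3.552
R_total = 0.674 + 34.7 + 3.552 = 38.93 ft²·°F·h/BTU
Q = A·ΔT/R = 1340 × (68.8 − 42.2) / 38.93 = 915.7 BTU/h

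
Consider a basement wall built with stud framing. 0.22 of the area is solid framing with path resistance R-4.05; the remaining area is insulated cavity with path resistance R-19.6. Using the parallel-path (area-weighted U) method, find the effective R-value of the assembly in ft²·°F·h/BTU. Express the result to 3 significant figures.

U_eff = 0.78/19.6 + 0.22/4.05 = 0.0398 + 0.05432 = 0.09412
R_eff = 1/U_eff = 10.63 ft²·°F·h/BTU

10.6 ft²·°F·h/BTU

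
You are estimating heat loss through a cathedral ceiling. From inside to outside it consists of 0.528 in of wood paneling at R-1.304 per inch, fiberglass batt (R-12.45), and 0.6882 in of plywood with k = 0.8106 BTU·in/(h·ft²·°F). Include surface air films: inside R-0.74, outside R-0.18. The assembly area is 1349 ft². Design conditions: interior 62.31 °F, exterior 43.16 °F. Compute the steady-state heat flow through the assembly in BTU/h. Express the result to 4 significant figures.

1733 BTU/h

0.528 × 1.304 = 0.68851
0.6882/0.8106 = 0.849
R_total = 0.74 + 0.68851 + 12.45 + 0.849 + 0.18 = 14.908 ft²·°F·h/BTU
Q = A·ΔT/R = 1349 × (62.31 − 43.16) / 14.908 = 1732.9 BTU/h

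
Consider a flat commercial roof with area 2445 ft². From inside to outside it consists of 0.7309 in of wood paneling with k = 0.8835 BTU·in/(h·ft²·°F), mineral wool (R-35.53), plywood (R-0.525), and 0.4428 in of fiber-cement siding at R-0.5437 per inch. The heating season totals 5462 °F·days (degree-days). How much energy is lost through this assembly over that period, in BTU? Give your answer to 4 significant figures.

8634000 BTU

0.7309/0.8835 = 0.82728
0.4428 × 0.5437 = 0.24075
R_total = 0.82728 + 35.53 + 0.525 + 0.24075 = 37.123 ft²·°F·h/BTU
E = A × HDD × 24 / R = 2445 × 5462 × 24 / 37.123 = 8633700 BTU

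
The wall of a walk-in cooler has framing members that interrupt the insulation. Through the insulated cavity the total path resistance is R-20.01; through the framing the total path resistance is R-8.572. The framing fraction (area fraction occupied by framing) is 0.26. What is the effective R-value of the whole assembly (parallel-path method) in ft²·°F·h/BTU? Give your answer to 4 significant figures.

14.86 ft²·°F·h/BTU

U_eff = 0.74/20.01 + 0.26/8.572 = 0.036982 + 0.030331 = 0.067313
R_eff = 1/U_eff = 14.856 ft²·°F·h/BTU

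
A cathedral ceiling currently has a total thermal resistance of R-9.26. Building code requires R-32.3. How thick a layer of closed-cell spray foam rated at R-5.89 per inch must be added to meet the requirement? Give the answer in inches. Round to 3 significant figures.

3.91 in

ΔR = 32.3 − 9.26 = 23.04 ft²·°F·h/BTU
L = ΔR / (R/in) = 23.04/5.89 = 3.912 in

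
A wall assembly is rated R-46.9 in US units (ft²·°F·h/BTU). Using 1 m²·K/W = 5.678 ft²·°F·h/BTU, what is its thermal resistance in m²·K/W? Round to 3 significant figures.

8.26 m²·K/W

R_SI = 46.9/5.678 = 8.26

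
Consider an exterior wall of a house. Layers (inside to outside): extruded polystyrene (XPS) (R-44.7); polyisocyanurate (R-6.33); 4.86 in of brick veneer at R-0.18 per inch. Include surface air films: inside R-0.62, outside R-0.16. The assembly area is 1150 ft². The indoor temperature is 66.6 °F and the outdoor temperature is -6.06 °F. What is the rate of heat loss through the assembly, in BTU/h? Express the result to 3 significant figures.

1590 BTU/h

4.86 × 0.18 = 0.8748
R_total = 0.62 + 44.7 + 6.33 + 0.8748 + 0.16 = 52.68 ft²·°F·h/BTU
Q = A·ΔT/R = 1150 × (66.6 − (-6.06)) / 52.68 = 1586 BTU/h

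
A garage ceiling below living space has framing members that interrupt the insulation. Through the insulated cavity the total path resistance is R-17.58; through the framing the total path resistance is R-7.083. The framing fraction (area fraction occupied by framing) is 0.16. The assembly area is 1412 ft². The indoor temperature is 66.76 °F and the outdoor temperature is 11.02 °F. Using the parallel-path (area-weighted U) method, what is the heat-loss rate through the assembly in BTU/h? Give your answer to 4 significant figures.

5539 BTU/h

U_eff = 0.84/17.58 + 0.16/7.083 = 0.047782 + 0.022589 = 0.070371
R_eff = 1/U_eff = 14.21 ft²·°F·h/BTU
Q = 1412 × (66.76 − 11.02) / 14.21 = 5538.5 BTU/h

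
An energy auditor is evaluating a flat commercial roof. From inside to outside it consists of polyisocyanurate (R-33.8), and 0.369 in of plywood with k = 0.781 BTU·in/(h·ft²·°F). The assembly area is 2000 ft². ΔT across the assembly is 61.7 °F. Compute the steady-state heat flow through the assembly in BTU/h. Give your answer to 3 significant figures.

0.369/0.781 = 0.4725
R_total = 33.8 + 0.4725 = 34.27 ft²·°F·h/BTU
Q = A·ΔT/R = 2000 × 61.7 / 34.27 = 3601 BTU/h

3600 BTU/h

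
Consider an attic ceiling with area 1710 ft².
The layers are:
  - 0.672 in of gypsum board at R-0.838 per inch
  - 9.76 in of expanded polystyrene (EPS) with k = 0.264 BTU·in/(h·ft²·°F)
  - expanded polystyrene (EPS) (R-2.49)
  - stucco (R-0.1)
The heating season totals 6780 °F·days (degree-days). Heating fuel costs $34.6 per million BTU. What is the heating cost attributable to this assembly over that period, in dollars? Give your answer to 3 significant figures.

0.672 × 0.838 = 0.5631
9.76/0.264 = 36.97
R_total = 0.5631 + 36.97 + 2.49 + 0.1 = 40.12 ft²·°F·h/BTU
E = A × HDD × 24 / R = 1710 × 6780 × 24 / 40.12 = 6935000 BTU
Cost = 6935000/10⁶ × 34.6 = $240

240 dollars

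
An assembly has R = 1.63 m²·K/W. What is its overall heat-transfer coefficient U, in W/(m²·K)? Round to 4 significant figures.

0.6135 W/(m²·K)

U = 1/R = 1/1.63 = 0.6135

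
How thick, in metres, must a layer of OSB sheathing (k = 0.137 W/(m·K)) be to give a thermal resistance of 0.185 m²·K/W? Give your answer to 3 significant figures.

0.0253 m

L = R·k = 0.185 × 0.137 = 0.02535 m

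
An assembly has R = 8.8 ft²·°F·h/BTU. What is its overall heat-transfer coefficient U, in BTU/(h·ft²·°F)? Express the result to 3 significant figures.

U = 1/R = 1/8.8 = 0.1136

0.114 BTU/(h·ft²·°F)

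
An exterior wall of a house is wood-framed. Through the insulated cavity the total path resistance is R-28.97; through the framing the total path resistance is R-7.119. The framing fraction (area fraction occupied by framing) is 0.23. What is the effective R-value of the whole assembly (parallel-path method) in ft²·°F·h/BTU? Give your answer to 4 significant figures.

U_eff = 0.77/28.97 + 0.23/7.119 = 0.026579 + 0.032308 = 0.058887
R_eff = 1/U_eff = 16.982 ft²·°F·h/BTU

16.98 ft²·°F·h/BTU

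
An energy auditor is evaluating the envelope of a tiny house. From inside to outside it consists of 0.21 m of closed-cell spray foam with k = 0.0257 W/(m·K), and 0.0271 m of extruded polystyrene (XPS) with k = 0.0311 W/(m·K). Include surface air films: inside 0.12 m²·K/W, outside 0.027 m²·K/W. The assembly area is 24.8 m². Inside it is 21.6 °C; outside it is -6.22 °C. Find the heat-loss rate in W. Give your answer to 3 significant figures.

75.1 W

0.21/0.0257 = 8.171
0.0271/0.0311 = 0.8714
R_total = 0.12 + 8.171 + 0.8714 + 0.027 = 9.19 m²·K/W
Q = A·ΔT/R = 24.8 × (21.6 − (-6.22)) / 9.19 = 75.08 W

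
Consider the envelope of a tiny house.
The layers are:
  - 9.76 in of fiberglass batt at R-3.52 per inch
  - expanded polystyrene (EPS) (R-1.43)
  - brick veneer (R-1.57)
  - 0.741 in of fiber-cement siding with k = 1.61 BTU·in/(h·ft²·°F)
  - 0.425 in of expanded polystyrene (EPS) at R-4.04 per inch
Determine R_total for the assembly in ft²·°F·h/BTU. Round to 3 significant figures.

9.76 × 3.52 = 34.36
0.741/1.61 = 0.4602
0.425 × 4.04 = 1.717
R_total = 34.36 + 1.43 + 1.57 + 0.4602 + 1.717 = 39.53 ft²·°F·h/BTU

39.5 ft²·°F·h/BTU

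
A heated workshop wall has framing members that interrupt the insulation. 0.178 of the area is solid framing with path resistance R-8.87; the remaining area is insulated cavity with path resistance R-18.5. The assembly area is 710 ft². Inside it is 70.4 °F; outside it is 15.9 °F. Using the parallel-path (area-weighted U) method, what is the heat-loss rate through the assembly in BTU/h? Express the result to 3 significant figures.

2500 BTU/h

U_eff = 0.822/18.5 + 0.178/8.87 = 0.04443 + 0.02007 = 0.0645
R_eff = 1/U_eff = 15.5 ft²·°F·h/BTU
Q = 710 × (70.4 − 15.9) / 15.5 = 2496 BTU/h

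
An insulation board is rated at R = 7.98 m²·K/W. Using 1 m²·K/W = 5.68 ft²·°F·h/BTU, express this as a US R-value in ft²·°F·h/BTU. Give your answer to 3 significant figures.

45.3 ft²·°F·h/BTU

R_US = 7.98 × 5.68 = 45.33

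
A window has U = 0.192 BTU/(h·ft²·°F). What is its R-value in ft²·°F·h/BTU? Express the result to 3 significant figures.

R = 1/U = 1/0.192 = 5.208

5.21 ft²·°F·h/BTU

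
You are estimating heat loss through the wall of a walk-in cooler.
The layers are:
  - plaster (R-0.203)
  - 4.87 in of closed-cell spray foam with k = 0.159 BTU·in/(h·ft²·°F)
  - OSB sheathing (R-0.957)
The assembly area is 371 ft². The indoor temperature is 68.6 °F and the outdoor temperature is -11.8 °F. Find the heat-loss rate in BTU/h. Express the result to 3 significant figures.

4.87/0.159 = 30.63
R_total = 0.203 + 30.63 + 0.957 = 31.79 ft²·°F·h/BTU
Q = A·ΔT/R = 371 × (68.6 − (-11.8)) / 31.79 = 938.3 BTU/h

938 BTU/h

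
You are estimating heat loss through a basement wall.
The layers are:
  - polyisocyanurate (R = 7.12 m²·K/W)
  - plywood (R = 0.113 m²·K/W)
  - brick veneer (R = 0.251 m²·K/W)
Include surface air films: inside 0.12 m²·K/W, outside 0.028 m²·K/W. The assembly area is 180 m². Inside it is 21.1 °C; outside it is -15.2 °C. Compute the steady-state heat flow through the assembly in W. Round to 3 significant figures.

R_total = 0.12 + 7.12 + 0.113 + 0.251 + 0.028 = 7.632 m²·K/W
Q = A·ΔT/R = 180 × (21.1 − (-15.2)) / 7.632 = 856.1 W

856 W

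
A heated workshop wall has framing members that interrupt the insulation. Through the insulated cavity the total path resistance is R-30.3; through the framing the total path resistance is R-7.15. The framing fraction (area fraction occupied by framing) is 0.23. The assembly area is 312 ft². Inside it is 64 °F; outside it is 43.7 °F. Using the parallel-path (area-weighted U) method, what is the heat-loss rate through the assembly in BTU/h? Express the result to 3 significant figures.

365 BTU/h

U_eff = 0.77/30.3 + 0.23/7.15 = 0.02541 + 0.03217 = 0.05758
R_eff = 1/U_eff = 17.37 ft²·°F·h/BTU
Q = 312 × (64 − 43.7) / 17.37 = 364.7 BTU/h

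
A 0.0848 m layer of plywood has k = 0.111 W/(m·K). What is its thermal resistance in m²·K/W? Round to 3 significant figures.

R = L/k = 0.0848/0.111 = 0.764 m²·K/W

0.764 m²·K/W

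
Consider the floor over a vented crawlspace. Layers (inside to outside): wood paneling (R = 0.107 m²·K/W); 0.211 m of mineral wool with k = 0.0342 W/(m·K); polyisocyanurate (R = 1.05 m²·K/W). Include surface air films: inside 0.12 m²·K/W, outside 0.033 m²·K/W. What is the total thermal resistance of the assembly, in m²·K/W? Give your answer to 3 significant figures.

7.48 m²·K/W

0.211/0.0342 = 6.17
R_total = 0.12 + 0.107 + 6.17 + 1.05 + 0.033 = 7.48 m²·K/W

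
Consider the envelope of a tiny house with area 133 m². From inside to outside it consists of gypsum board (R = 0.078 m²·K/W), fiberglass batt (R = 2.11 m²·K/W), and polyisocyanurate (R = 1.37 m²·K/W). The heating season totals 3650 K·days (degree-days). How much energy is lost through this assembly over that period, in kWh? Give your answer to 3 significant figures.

R_total = 0.078 + 2.11 + 1.37 = 3.558 m²·K/W
E = A × HDD × 24 / R / 1000 = 133 × 3650 × 24 / 3.558 / 1000 = 3275 kWh

3270 kWh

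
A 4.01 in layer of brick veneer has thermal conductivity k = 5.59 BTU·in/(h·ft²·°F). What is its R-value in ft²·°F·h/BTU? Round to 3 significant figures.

R = L/k = 4.01/5.59 = 0.7174 ft²·°F·h/BTU

0.717 ft²·°F·h/BTU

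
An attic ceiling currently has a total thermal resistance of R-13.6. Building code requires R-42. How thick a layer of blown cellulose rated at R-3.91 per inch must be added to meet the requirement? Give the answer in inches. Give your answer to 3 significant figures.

7.26 in

ΔR = 42 − 13.6 = 28.4 ft²·°F·h/BTU
L = ΔR / (R/in) = 28.4/3.91 = 7.263 in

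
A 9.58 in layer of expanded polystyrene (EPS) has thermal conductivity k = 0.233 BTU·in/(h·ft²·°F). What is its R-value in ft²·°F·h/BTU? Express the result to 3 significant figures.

R = L/k = 9.58/0.233 = 41.12 ft²·°F·h/BTU

41.1 ft²·°F·h/BTU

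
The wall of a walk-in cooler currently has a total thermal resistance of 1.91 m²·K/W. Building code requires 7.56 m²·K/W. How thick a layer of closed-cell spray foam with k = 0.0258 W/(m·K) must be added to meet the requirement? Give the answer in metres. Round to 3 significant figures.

ΔR = 7.56 − 1.91 = 5.65 m²·K/W
L = ΔR × k = 5.65 × 0.0258 = 0.1458 m

0.146 m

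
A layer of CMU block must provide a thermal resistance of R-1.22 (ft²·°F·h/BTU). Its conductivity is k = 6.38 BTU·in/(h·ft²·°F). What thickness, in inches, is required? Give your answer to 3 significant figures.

L = R × k = 1.22 × 6.38 = 7.784 in

7.78 in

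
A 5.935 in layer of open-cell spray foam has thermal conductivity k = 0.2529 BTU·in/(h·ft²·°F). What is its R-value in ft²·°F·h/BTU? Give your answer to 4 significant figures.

23.47 ft²·°F·h/BTU

R = L/k = 5.935/0.2529 = 23.468 ft²·°F·h/BTU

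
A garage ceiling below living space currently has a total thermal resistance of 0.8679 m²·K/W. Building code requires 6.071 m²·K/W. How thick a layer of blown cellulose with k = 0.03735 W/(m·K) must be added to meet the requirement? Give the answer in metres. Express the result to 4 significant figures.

ΔR = 6.071 − 0.8679 = 5.2031 m²·K/W
L = ΔR × k = 5.2031 × 0.03735 = 0.19434 m

0.1943 m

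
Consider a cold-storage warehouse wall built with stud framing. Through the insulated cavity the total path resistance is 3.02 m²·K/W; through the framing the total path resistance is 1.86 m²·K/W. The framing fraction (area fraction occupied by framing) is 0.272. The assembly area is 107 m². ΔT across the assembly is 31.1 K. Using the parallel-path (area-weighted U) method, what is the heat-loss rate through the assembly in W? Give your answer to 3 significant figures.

1290 W

U_eff = 0.728/3.02 + 0.272/1.86 = 0.2411 + 0.1462 = 0.3873
R_eff = 1/U_eff = 2.582 m²·K/W
Q = 107 × 31.1 / 2.582 = 1289 W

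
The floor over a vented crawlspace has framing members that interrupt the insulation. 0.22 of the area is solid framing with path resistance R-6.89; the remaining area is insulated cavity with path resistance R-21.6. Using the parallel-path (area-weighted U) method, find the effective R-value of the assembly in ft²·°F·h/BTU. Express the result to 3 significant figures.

U_eff = 0.78/21.6 + 0.22/6.89 = 0.03611 + 0.03193 = 0.06804
R_eff = 1/U_eff = 14.7 ft²·°F·h/BTU

14.7 ft²·°F·h/BTU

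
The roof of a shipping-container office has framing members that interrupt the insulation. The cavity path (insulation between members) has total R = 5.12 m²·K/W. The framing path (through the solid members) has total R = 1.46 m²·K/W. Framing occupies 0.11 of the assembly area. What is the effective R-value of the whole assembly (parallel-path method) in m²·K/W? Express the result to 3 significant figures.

4.01 m²·K/W

U_eff = 0.89/5.12 + 0.11/1.46 = 0.1738 + 0.07534 = 0.2492
R_eff = 1/U_eff = 4.013 m²·K/W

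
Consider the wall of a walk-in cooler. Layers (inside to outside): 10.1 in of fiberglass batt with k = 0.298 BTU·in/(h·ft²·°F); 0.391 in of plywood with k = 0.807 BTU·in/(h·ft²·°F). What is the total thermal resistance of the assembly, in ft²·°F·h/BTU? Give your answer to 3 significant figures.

34.4 ft²·°F·h/BTU

10.1/0.298 = 33.89
0.391/0.807 = 0.4845
R_total = 33.89 + 0.4845 = 34.38 ft²·°F·h/BTU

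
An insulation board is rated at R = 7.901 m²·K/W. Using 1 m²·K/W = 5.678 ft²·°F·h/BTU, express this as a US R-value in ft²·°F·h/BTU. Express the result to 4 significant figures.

44.86 ft²·°F·h/BTU

R_US = 7.901 × 5.678 = 44.862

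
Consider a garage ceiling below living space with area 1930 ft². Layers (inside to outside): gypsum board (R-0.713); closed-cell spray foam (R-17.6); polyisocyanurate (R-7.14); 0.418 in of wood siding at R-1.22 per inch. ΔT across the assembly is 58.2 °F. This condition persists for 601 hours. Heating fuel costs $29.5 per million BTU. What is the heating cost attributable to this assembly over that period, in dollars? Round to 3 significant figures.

76.7 dollars

0.418 × 1.22 = 0.51
R_total = 0.713 + 17.6 + 7.14 + 0.51 = 25.96 ft²·°F·h/BTU
Q = 1930 × 58.2 / 25.96 = 4326 BTU/h
E = 4326 × 601 = 2600000 BTU
Cost = 2600000/10⁶ × 29.5 = $76.7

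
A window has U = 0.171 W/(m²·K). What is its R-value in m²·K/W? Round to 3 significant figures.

5.85 m²·K/W

R = 1/U = 1/0.171 = 5.848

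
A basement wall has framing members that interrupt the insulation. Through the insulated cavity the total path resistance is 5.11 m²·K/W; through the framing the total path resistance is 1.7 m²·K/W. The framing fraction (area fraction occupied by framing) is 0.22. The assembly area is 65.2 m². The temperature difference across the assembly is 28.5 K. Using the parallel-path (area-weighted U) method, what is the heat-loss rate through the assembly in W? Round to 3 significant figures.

524 W

U_eff = 0.78/5.11 + 0.22/1.7 = 0.1526 + 0.1294 = 0.2821
R_eff = 1/U_eff = 3.545 m²·K/W
Q = 65.2 × 28.5 / 3.545 = 524.1 W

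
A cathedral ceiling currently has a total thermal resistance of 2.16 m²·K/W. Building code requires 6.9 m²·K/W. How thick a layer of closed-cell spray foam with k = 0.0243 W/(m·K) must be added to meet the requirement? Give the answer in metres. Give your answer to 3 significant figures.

0.115 m

ΔR = 6.9 − 2.16 = 4.74 m²·K/W
L = ΔR × k = 4.74 × 0.0243 = 0.1152 m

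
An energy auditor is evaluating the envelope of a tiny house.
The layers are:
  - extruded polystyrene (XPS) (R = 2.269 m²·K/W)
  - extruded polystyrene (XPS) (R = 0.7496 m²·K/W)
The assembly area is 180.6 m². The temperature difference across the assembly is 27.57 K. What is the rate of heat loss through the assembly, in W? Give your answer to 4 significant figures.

R_total = 2.269 + 0.7496 = 3.0186 m²·K/W
Q = A·ΔT/R = 180.6 × 27.57 / 3.0186 = 1649.5 W

1649 W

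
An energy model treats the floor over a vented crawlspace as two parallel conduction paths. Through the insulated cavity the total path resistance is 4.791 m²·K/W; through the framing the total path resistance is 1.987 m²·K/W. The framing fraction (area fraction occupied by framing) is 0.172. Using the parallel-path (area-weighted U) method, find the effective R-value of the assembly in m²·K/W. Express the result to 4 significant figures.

3.855 m²·K/W

U_eff = 0.828/4.791 + 0.172/1.987 = 0.17282 + 0.086563 = 0.25939
R_eff = 1/U_eff = 3.8552 m²·K/W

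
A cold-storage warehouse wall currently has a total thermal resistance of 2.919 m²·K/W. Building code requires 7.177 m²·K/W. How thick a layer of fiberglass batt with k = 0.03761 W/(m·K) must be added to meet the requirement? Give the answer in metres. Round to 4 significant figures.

0.1601 m

ΔR = 7.177 − 2.919 = 4.258 m²·K/W
L = ΔR × k = 4.258 × 0.03761 = 0.16014 m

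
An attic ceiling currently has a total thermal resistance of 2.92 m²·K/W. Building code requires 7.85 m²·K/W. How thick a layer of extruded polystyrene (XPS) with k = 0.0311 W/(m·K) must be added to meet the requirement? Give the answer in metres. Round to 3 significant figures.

0.153 m

ΔR = 7.85 − 2.92 = 4.93 m²·K/W
L = ΔR × k = 4.93 × 0.0311 = 0.1533 m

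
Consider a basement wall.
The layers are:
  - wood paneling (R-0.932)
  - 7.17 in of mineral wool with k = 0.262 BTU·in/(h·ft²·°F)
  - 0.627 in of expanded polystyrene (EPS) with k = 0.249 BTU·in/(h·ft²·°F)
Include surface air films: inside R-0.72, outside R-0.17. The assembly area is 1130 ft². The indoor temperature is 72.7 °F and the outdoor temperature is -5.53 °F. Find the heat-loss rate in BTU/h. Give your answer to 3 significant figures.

7.17/0.262 = 27.37
0.627/0.249 = 2.518
R_total = 0.72 + 0.932 + 27.37 + 2.518 + 0.17 = 31.71 ft²·°F·h/BTU
Q = A·ΔT/R = 1130 × (72.7 − (-5.53)) / 31.71 = 2788 BTU/h

2790 BTU/h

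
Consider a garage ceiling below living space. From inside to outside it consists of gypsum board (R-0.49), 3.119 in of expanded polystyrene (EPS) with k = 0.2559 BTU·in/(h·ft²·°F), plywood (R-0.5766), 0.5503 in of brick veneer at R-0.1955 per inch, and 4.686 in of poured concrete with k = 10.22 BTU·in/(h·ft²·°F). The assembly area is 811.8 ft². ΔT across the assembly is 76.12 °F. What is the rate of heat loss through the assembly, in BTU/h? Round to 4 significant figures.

4471 BTU/h

3.119/0.2559 = 12.188
0.5503 × 0.1955 = 0.10758
4.686/10.22 = 0.45851
R_total = 0.49 + 12.188 + 0.5766 + 0.10758 + 0.45851 = 13.821 ft²·°F·h/BTU
Q = A·ΔT/R = 811.8 × 76.12 / 13.821 = 4471 BTU/h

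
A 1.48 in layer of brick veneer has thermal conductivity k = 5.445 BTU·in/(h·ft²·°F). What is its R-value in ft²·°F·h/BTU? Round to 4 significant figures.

R = L/k = 1.48/5.445 = 0.27181 ft²·°F·h/BTU

0.2718 ft²·°F·h/BTU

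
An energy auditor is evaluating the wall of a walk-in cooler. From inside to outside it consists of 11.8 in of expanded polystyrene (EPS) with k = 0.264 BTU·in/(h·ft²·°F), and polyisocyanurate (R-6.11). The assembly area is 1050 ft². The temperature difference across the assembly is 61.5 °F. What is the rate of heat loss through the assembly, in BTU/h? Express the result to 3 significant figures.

1270 BTU/h

11.8/0.264 = 44.7
R_total = 44.7 + 6.11 = 50.81 ft²·°F·h/BTU
Q = A·ΔT/R = 1050 × 61.5 / 50.81 = 1271 BTU/h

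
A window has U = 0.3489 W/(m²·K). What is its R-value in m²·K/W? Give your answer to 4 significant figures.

2.866 m²·K/W

R = 1/U = 1/0.3489 = 2.8662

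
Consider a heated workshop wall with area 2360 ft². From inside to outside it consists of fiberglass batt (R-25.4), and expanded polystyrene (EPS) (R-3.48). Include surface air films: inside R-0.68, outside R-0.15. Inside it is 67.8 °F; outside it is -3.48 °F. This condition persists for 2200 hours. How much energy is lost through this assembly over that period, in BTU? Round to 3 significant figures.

R_total = 0.68 + 25.4 + 3.48 + 0.15 = 29.71 ft²·°F·h/BTU
Q = 2360 × (67.8 − (-3.48)) / 29.71 = 5662 BTU/h
E = 5662 × 2200 = 12460000 BTU

12500000 BTU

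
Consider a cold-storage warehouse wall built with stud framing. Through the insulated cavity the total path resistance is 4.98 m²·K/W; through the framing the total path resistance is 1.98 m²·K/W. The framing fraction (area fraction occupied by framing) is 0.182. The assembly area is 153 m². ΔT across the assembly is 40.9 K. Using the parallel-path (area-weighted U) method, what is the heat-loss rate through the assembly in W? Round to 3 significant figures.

U_eff = 0.818/4.98 + 0.182/1.98 = 0.1643 + 0.09192 = 0.2562
R_eff = 1/U_eff = 3.904 m²·K/W
Q = 153 × 40.9 / 3.904 = 1603 W

1600 W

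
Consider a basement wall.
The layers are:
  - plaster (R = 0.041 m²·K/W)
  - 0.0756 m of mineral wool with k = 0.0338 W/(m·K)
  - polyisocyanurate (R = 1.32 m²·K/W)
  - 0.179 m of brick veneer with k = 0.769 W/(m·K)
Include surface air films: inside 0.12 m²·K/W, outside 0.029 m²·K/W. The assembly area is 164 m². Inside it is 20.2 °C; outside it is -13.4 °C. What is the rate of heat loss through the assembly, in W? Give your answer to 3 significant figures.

1380 W

0.0756/0.0338 = 2.237
0.179/0.769 = 0.2328
R_total = 0.12 + 0.041 + 2.237 + 1.32 + 0.2328 + 0.029 = 3.979 m²·K/W
Q = A·ΔT/R = 164 × (20.2 − (-13.4)) / 3.979 = 1385 W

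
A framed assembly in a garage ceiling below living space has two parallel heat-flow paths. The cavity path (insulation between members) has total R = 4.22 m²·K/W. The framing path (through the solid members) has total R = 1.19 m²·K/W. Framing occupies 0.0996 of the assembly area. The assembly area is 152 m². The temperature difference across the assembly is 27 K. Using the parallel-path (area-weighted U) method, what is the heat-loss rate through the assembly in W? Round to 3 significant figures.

1220 W

U_eff = 0.9004/4.22 + 0.0996/1.19 = 0.2134 + 0.0837 = 0.2971
R_eff = 1/U_eff = 3.366 m²·K/W
Q = 152 × 27 / 3.366 = 1219 W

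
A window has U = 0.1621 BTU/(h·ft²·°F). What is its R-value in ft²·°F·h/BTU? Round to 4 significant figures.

R = 1/U = 1/0.1621 = 6.169

6.169 ft²·°F·h/BTU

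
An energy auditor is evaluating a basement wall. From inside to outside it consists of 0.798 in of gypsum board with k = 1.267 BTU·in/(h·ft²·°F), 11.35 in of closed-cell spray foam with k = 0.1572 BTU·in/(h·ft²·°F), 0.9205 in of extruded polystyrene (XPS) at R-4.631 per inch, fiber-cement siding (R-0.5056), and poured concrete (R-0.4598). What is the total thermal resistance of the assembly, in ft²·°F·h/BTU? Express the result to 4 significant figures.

0.798/1.267 = 0.62983
11.35/0.1572 = 72.201
0.9205 × 4.631 = 4.2628
R_total = 0.62983 + 72.201 + 4.2628 + 0.5056 + 0.4598 = 78.059 ft²·°F·h/BTU

78.06 ft²·°F·h/BTU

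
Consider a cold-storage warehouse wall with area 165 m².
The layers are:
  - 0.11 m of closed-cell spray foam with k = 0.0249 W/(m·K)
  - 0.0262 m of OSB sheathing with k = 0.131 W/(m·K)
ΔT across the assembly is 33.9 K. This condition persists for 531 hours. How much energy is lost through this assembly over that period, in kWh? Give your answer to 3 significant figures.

0.11/0.0249 = 4.418
0.0262/0.131 = 0.2
R_total = 4.418 + 0.2 = 4.618 m²·K/W
Q = 165 × 33.9 / 4.618 = 1211 W
E = 1211 W × 531 h / 1000 = 643.2 kWh

643 kWh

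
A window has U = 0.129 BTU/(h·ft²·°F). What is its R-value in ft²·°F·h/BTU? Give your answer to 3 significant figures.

R = 1/U = 1/0.129 = 7.752

7.75 ft²·°F·h/BTU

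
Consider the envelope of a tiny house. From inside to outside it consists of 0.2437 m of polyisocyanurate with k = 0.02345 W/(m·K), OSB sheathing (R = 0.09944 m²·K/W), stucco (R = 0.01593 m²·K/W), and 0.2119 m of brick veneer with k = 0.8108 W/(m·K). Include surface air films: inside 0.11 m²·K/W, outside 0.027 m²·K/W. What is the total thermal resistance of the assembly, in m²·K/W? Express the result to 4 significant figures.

0.2437/0.02345 = 10.392
0.2119/0.8108 = 0.26135
R_total = 0.11 + 10.392 + 0.09944 + 0.01593 + 0.26135 + 0.027 = 10.906 m²·K/W

10.91 m²·K/W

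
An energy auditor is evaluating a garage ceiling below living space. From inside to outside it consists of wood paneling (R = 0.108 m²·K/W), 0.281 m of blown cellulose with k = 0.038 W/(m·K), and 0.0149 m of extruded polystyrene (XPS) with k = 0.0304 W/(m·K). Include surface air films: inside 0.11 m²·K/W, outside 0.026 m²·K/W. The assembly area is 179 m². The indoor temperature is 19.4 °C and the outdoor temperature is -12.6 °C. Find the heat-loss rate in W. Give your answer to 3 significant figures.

0.281/0.038 = 7.395
0.0149/0.0304 = 0.4901
R_total = 0.11 + 0.108 + 7.395 + 0.4901 + 0.026 = 8.129 m²·K/W
Q = A·ΔT/R = 179 × (19.4 − (-12.6)) / 8.129 = 704.6 W

705 W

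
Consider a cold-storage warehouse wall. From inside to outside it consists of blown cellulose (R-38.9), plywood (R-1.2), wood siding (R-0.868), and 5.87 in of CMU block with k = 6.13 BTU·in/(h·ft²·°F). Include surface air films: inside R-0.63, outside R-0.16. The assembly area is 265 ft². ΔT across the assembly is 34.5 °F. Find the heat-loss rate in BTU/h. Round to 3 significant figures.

5.87/6.13 = 0.9576
R_total = 0.63 + 38.9 + 1.2 + 0.868 + 0.9576 + 0.16 = 42.72 ft²·°F·h/BTU
Q = A·ΔT/R = 265 × 34.5 / 42.72 = 214 BTU/h

214 BTU/h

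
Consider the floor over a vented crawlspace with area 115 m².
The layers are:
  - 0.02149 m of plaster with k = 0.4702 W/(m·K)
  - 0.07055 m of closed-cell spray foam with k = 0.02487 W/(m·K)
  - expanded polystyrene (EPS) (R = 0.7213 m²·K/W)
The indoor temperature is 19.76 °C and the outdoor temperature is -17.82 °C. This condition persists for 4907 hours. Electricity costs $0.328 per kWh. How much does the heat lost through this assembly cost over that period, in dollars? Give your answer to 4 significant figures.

1930 dollars

0.02149/0.4702 = 0.045704
0.07055/0.02487 = 2.8368
R_total = 0.045704 + 2.8368 + 0.7213 = 3.6038 m²·K/W
Q = 115 × (19.76 − (-17.82)) / 3.6038 = 1199.2 W
E = 1199.2 W × 4907 h / 1000 = 5884.6 kWh
Cost = 5884.6 × 0.328 = $1930.1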